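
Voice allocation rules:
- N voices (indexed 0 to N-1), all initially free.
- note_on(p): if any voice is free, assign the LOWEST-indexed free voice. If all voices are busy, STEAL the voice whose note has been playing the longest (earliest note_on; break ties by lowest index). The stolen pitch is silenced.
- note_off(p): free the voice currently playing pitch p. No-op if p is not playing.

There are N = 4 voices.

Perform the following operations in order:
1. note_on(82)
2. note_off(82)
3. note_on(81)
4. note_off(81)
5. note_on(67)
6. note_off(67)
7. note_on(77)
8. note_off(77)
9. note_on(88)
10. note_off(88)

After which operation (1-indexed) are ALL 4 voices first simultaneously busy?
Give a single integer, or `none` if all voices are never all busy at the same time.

Op 1: note_on(82): voice 0 is free -> assigned | voices=[82 - - -]
Op 2: note_off(82): free voice 0 | voices=[- - - -]
Op 3: note_on(81): voice 0 is free -> assigned | voices=[81 - - -]
Op 4: note_off(81): free voice 0 | voices=[- - - -]
Op 5: note_on(67): voice 0 is free -> assigned | voices=[67 - - -]
Op 6: note_off(67): free voice 0 | voices=[- - - -]
Op 7: note_on(77): voice 0 is free -> assigned | voices=[77 - - -]
Op 8: note_off(77): free voice 0 | voices=[- - - -]
Op 9: note_on(88): voice 0 is free -> assigned | voices=[88 - - -]
Op 10: note_off(88): free voice 0 | voices=[- - - -]

Answer: none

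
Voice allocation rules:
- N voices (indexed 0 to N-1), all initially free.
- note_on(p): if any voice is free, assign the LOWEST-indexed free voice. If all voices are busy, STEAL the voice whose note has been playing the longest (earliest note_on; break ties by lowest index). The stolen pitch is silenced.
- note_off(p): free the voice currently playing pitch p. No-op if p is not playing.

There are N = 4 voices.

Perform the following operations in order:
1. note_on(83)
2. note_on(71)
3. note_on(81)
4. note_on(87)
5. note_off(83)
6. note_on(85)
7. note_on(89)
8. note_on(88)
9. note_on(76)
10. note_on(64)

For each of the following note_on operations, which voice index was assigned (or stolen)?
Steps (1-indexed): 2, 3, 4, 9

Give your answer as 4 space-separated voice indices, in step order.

Answer: 1 2 3 3

Derivation:
Op 1: note_on(83): voice 0 is free -> assigned | voices=[83 - - -]
Op 2: note_on(71): voice 1 is free -> assigned | voices=[83 71 - -]
Op 3: note_on(81): voice 2 is free -> assigned | voices=[83 71 81 -]
Op 4: note_on(87): voice 3 is free -> assigned | voices=[83 71 81 87]
Op 5: note_off(83): free voice 0 | voices=[- 71 81 87]
Op 6: note_on(85): voice 0 is free -> assigned | voices=[85 71 81 87]
Op 7: note_on(89): all voices busy, STEAL voice 1 (pitch 71, oldest) -> assign | voices=[85 89 81 87]
Op 8: note_on(88): all voices busy, STEAL voice 2 (pitch 81, oldest) -> assign | voices=[85 89 88 87]
Op 9: note_on(76): all voices busy, STEAL voice 3 (pitch 87, oldest) -> assign | voices=[85 89 88 76]
Op 10: note_on(64): all voices busy, STEAL voice 0 (pitch 85, oldest) -> assign | voices=[64 89 88 76]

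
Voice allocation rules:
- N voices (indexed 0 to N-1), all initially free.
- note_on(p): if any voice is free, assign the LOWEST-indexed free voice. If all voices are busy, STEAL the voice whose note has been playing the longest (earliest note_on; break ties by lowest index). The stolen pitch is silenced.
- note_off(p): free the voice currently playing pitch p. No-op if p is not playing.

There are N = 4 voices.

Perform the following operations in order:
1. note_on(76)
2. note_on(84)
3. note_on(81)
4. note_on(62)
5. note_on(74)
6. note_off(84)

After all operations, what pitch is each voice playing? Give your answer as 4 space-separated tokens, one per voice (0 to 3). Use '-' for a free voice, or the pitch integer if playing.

Answer: 74 - 81 62

Derivation:
Op 1: note_on(76): voice 0 is free -> assigned | voices=[76 - - -]
Op 2: note_on(84): voice 1 is free -> assigned | voices=[76 84 - -]
Op 3: note_on(81): voice 2 is free -> assigned | voices=[76 84 81 -]
Op 4: note_on(62): voice 3 is free -> assigned | voices=[76 84 81 62]
Op 5: note_on(74): all voices busy, STEAL voice 0 (pitch 76, oldest) -> assign | voices=[74 84 81 62]
Op 6: note_off(84): free voice 1 | voices=[74 - 81 62]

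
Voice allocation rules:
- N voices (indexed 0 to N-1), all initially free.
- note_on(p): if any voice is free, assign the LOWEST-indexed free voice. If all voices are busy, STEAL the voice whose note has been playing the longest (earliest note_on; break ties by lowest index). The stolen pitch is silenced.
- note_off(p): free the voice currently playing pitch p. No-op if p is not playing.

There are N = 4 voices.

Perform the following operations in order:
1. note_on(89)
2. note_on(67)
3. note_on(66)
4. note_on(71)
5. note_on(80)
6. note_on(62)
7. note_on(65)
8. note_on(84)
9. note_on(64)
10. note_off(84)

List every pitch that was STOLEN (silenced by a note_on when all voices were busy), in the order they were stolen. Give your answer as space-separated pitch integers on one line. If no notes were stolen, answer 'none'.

Answer: 89 67 66 71 80

Derivation:
Op 1: note_on(89): voice 0 is free -> assigned | voices=[89 - - -]
Op 2: note_on(67): voice 1 is free -> assigned | voices=[89 67 - -]
Op 3: note_on(66): voice 2 is free -> assigned | voices=[89 67 66 -]
Op 4: note_on(71): voice 3 is free -> assigned | voices=[89 67 66 71]
Op 5: note_on(80): all voices busy, STEAL voice 0 (pitch 89, oldest) -> assign | voices=[80 67 66 71]
Op 6: note_on(62): all voices busy, STEAL voice 1 (pitch 67, oldest) -> assign | voices=[80 62 66 71]
Op 7: note_on(65): all voices busy, STEAL voice 2 (pitch 66, oldest) -> assign | voices=[80 62 65 71]
Op 8: note_on(84): all voices busy, STEAL voice 3 (pitch 71, oldest) -> assign | voices=[80 62 65 84]
Op 9: note_on(64): all voices busy, STEAL voice 0 (pitch 80, oldest) -> assign | voices=[64 62 65 84]
Op 10: note_off(84): free voice 3 | voices=[64 62 65 -]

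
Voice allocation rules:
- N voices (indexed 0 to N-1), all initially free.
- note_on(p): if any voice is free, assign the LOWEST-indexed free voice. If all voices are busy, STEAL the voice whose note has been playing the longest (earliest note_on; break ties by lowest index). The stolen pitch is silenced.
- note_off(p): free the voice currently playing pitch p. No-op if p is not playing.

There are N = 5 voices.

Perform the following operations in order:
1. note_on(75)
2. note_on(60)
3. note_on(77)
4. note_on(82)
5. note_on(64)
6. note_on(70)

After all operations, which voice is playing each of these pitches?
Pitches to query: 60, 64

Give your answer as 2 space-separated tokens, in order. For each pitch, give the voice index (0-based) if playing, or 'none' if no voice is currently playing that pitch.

Answer: 1 4

Derivation:
Op 1: note_on(75): voice 0 is free -> assigned | voices=[75 - - - -]
Op 2: note_on(60): voice 1 is free -> assigned | voices=[75 60 - - -]
Op 3: note_on(77): voice 2 is free -> assigned | voices=[75 60 77 - -]
Op 4: note_on(82): voice 3 is free -> assigned | voices=[75 60 77 82 -]
Op 5: note_on(64): voice 4 is free -> assigned | voices=[75 60 77 82 64]
Op 6: note_on(70): all voices busy, STEAL voice 0 (pitch 75, oldest) -> assign | voices=[70 60 77 82 64]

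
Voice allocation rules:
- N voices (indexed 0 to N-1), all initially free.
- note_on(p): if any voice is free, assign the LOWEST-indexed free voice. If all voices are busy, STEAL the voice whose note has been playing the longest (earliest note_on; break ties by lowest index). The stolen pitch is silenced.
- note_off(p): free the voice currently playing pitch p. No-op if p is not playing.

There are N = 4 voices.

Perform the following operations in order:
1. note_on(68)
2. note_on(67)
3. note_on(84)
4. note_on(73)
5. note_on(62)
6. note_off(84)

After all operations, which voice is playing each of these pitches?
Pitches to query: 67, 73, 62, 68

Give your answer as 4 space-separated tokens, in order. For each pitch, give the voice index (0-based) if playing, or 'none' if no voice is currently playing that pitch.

Op 1: note_on(68): voice 0 is free -> assigned | voices=[68 - - -]
Op 2: note_on(67): voice 1 is free -> assigned | voices=[68 67 - -]
Op 3: note_on(84): voice 2 is free -> assigned | voices=[68 67 84 -]
Op 4: note_on(73): voice 3 is free -> assigned | voices=[68 67 84 73]
Op 5: note_on(62): all voices busy, STEAL voice 0 (pitch 68, oldest) -> assign | voices=[62 67 84 73]
Op 6: note_off(84): free voice 2 | voices=[62 67 - 73]

Answer: 1 3 0 none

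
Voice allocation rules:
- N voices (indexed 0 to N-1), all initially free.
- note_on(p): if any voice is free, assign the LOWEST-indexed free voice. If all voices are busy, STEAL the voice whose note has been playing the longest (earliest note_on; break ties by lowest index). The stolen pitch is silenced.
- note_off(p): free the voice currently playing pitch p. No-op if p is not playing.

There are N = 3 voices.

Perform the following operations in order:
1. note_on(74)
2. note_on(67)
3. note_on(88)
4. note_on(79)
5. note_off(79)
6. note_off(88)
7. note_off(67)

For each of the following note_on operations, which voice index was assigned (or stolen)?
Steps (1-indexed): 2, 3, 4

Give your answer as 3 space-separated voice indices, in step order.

Answer: 1 2 0

Derivation:
Op 1: note_on(74): voice 0 is free -> assigned | voices=[74 - -]
Op 2: note_on(67): voice 1 is free -> assigned | voices=[74 67 -]
Op 3: note_on(88): voice 2 is free -> assigned | voices=[74 67 88]
Op 4: note_on(79): all voices busy, STEAL voice 0 (pitch 74, oldest) -> assign | voices=[79 67 88]
Op 5: note_off(79): free voice 0 | voices=[- 67 88]
Op 6: note_off(88): free voice 2 | voices=[- 67 -]
Op 7: note_off(67): free voice 1 | voices=[- - -]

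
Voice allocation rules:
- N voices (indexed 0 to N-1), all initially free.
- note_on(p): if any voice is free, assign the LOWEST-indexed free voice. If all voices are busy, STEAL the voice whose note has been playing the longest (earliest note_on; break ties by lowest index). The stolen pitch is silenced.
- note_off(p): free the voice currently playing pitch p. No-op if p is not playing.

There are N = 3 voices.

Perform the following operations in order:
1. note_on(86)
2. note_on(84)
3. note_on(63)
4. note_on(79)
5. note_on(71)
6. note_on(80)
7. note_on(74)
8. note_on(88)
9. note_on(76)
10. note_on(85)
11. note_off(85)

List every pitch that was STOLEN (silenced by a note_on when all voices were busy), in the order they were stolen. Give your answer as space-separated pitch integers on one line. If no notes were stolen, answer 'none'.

Answer: 86 84 63 79 71 80 74

Derivation:
Op 1: note_on(86): voice 0 is free -> assigned | voices=[86 - -]
Op 2: note_on(84): voice 1 is free -> assigned | voices=[86 84 -]
Op 3: note_on(63): voice 2 is free -> assigned | voices=[86 84 63]
Op 4: note_on(79): all voices busy, STEAL voice 0 (pitch 86, oldest) -> assign | voices=[79 84 63]
Op 5: note_on(71): all voices busy, STEAL voice 1 (pitch 84, oldest) -> assign | voices=[79 71 63]
Op 6: note_on(80): all voices busy, STEAL voice 2 (pitch 63, oldest) -> assign | voices=[79 71 80]
Op 7: note_on(74): all voices busy, STEAL voice 0 (pitch 79, oldest) -> assign | voices=[74 71 80]
Op 8: note_on(88): all voices busy, STEAL voice 1 (pitch 71, oldest) -> assign | voices=[74 88 80]
Op 9: note_on(76): all voices busy, STEAL voice 2 (pitch 80, oldest) -> assign | voices=[74 88 76]
Op 10: note_on(85): all voices busy, STEAL voice 0 (pitch 74, oldest) -> assign | voices=[85 88 76]
Op 11: note_off(85): free voice 0 | voices=[- 88 76]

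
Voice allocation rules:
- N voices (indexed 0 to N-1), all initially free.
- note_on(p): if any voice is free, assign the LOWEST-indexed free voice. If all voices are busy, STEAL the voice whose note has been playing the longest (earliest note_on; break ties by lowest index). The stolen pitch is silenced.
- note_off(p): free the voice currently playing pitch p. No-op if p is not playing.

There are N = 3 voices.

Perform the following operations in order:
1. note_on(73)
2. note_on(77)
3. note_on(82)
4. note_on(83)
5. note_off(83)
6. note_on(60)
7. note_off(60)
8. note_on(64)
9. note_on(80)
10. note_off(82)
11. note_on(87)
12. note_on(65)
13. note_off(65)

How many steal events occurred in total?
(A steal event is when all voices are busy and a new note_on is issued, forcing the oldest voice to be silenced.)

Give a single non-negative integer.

Op 1: note_on(73): voice 0 is free -> assigned | voices=[73 - -]
Op 2: note_on(77): voice 1 is free -> assigned | voices=[73 77 -]
Op 3: note_on(82): voice 2 is free -> assigned | voices=[73 77 82]
Op 4: note_on(83): all voices busy, STEAL voice 0 (pitch 73, oldest) -> assign | voices=[83 77 82]
Op 5: note_off(83): free voice 0 | voices=[- 77 82]
Op 6: note_on(60): voice 0 is free -> assigned | voices=[60 77 82]
Op 7: note_off(60): free voice 0 | voices=[- 77 82]
Op 8: note_on(64): voice 0 is free -> assigned | voices=[64 77 82]
Op 9: note_on(80): all voices busy, STEAL voice 1 (pitch 77, oldest) -> assign | voices=[64 80 82]
Op 10: note_off(82): free voice 2 | voices=[64 80 -]
Op 11: note_on(87): voice 2 is free -> assigned | voices=[64 80 87]
Op 12: note_on(65): all voices busy, STEAL voice 0 (pitch 64, oldest) -> assign | voices=[65 80 87]
Op 13: note_off(65): free voice 0 | voices=[- 80 87]

Answer: 3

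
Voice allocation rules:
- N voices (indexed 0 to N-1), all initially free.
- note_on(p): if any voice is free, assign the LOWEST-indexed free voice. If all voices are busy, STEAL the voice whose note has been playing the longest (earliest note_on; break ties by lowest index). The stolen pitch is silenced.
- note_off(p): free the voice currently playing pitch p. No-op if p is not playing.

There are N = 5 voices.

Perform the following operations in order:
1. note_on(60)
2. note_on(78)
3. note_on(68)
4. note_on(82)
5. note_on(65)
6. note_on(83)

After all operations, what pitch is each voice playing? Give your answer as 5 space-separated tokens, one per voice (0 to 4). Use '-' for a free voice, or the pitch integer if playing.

Op 1: note_on(60): voice 0 is free -> assigned | voices=[60 - - - -]
Op 2: note_on(78): voice 1 is free -> assigned | voices=[60 78 - - -]
Op 3: note_on(68): voice 2 is free -> assigned | voices=[60 78 68 - -]
Op 4: note_on(82): voice 3 is free -> assigned | voices=[60 78 68 82 -]
Op 5: note_on(65): voice 4 is free -> assigned | voices=[60 78 68 82 65]
Op 6: note_on(83): all voices busy, STEAL voice 0 (pitch 60, oldest) -> assign | voices=[83 78 68 82 65]

Answer: 83 78 68 82 65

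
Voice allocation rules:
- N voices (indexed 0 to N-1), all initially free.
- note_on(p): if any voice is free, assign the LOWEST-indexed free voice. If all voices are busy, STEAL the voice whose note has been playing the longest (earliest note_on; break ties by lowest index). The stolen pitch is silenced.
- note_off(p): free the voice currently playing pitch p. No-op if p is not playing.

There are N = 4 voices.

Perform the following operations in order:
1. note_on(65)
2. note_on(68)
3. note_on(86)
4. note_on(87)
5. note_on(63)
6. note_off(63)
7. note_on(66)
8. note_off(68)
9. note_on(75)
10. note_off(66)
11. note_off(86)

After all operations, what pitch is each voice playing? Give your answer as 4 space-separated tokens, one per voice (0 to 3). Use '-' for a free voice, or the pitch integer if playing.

Answer: - 75 - 87

Derivation:
Op 1: note_on(65): voice 0 is free -> assigned | voices=[65 - - -]
Op 2: note_on(68): voice 1 is free -> assigned | voices=[65 68 - -]
Op 3: note_on(86): voice 2 is free -> assigned | voices=[65 68 86 -]
Op 4: note_on(87): voice 3 is free -> assigned | voices=[65 68 86 87]
Op 5: note_on(63): all voices busy, STEAL voice 0 (pitch 65, oldest) -> assign | voices=[63 68 86 87]
Op 6: note_off(63): free voice 0 | voices=[- 68 86 87]
Op 7: note_on(66): voice 0 is free -> assigned | voices=[66 68 86 87]
Op 8: note_off(68): free voice 1 | voices=[66 - 86 87]
Op 9: note_on(75): voice 1 is free -> assigned | voices=[66 75 86 87]
Op 10: note_off(66): free voice 0 | voices=[- 75 86 87]
Op 11: note_off(86): free voice 2 | voices=[- 75 - 87]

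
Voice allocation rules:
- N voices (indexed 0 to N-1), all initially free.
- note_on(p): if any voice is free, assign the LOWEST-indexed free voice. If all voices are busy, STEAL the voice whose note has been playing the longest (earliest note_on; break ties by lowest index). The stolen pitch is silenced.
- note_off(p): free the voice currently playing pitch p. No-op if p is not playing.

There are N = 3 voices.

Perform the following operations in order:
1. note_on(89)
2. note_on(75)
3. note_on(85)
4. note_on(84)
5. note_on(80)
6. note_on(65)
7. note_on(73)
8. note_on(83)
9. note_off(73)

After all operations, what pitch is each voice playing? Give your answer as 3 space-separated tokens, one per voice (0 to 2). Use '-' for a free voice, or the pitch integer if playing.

Op 1: note_on(89): voice 0 is free -> assigned | voices=[89 - -]
Op 2: note_on(75): voice 1 is free -> assigned | voices=[89 75 -]
Op 3: note_on(85): voice 2 is free -> assigned | voices=[89 75 85]
Op 4: note_on(84): all voices busy, STEAL voice 0 (pitch 89, oldest) -> assign | voices=[84 75 85]
Op 5: note_on(80): all voices busy, STEAL voice 1 (pitch 75, oldest) -> assign | voices=[84 80 85]
Op 6: note_on(65): all voices busy, STEAL voice 2 (pitch 85, oldest) -> assign | voices=[84 80 65]
Op 7: note_on(73): all voices busy, STEAL voice 0 (pitch 84, oldest) -> assign | voices=[73 80 65]
Op 8: note_on(83): all voices busy, STEAL voice 1 (pitch 80, oldest) -> assign | voices=[73 83 65]
Op 9: note_off(73): free voice 0 | voices=[- 83 65]

Answer: - 83 65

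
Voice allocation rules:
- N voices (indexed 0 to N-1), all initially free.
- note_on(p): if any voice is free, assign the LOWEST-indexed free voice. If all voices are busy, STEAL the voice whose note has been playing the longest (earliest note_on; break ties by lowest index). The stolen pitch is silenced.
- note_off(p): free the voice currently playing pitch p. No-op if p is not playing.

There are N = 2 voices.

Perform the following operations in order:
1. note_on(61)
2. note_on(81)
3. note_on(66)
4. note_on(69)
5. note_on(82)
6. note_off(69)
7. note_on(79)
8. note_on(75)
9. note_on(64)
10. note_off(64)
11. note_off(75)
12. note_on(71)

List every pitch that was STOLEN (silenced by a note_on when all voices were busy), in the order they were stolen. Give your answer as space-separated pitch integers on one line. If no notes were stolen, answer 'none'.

Answer: 61 81 66 82 79

Derivation:
Op 1: note_on(61): voice 0 is free -> assigned | voices=[61 -]
Op 2: note_on(81): voice 1 is free -> assigned | voices=[61 81]
Op 3: note_on(66): all voices busy, STEAL voice 0 (pitch 61, oldest) -> assign | voices=[66 81]
Op 4: note_on(69): all voices busy, STEAL voice 1 (pitch 81, oldest) -> assign | voices=[66 69]
Op 5: note_on(82): all voices busy, STEAL voice 0 (pitch 66, oldest) -> assign | voices=[82 69]
Op 6: note_off(69): free voice 1 | voices=[82 -]
Op 7: note_on(79): voice 1 is free -> assigned | voices=[82 79]
Op 8: note_on(75): all voices busy, STEAL voice 0 (pitch 82, oldest) -> assign | voices=[75 79]
Op 9: note_on(64): all voices busy, STEAL voice 1 (pitch 79, oldest) -> assign | voices=[75 64]
Op 10: note_off(64): free voice 1 | voices=[75 -]
Op 11: note_off(75): free voice 0 | voices=[- -]
Op 12: note_on(71): voice 0 is free -> assigned | voices=[71 -]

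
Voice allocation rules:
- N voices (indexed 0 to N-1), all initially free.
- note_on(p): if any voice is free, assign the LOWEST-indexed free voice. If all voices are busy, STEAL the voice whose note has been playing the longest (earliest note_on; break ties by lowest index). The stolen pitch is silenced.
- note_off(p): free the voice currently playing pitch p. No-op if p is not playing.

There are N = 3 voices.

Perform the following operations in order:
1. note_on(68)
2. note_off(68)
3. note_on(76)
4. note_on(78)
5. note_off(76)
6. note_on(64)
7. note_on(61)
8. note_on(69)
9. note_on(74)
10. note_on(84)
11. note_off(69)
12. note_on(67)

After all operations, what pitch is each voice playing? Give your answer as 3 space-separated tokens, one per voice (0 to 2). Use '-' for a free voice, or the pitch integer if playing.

Op 1: note_on(68): voice 0 is free -> assigned | voices=[68 - -]
Op 2: note_off(68): free voice 0 | voices=[- - -]
Op 3: note_on(76): voice 0 is free -> assigned | voices=[76 - -]
Op 4: note_on(78): voice 1 is free -> assigned | voices=[76 78 -]
Op 5: note_off(76): free voice 0 | voices=[- 78 -]
Op 6: note_on(64): voice 0 is free -> assigned | voices=[64 78 -]
Op 7: note_on(61): voice 2 is free -> assigned | voices=[64 78 61]
Op 8: note_on(69): all voices busy, STEAL voice 1 (pitch 78, oldest) -> assign | voices=[64 69 61]
Op 9: note_on(74): all voices busy, STEAL voice 0 (pitch 64, oldest) -> assign | voices=[74 69 61]
Op 10: note_on(84): all voices busy, STEAL voice 2 (pitch 61, oldest) -> assign | voices=[74 69 84]
Op 11: note_off(69): free voice 1 | voices=[74 - 84]
Op 12: note_on(67): voice 1 is free -> assigned | voices=[74 67 84]

Answer: 74 67 84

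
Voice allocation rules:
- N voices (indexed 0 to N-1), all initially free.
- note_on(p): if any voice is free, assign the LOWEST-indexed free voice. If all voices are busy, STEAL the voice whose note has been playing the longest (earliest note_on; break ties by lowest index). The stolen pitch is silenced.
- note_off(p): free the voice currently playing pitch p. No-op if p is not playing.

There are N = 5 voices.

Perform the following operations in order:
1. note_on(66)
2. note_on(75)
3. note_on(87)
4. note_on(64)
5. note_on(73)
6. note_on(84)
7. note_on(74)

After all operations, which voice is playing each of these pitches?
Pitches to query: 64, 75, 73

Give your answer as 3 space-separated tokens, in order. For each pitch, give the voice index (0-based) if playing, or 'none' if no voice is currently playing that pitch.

Answer: 3 none 4

Derivation:
Op 1: note_on(66): voice 0 is free -> assigned | voices=[66 - - - -]
Op 2: note_on(75): voice 1 is free -> assigned | voices=[66 75 - - -]
Op 3: note_on(87): voice 2 is free -> assigned | voices=[66 75 87 - -]
Op 4: note_on(64): voice 3 is free -> assigned | voices=[66 75 87 64 -]
Op 5: note_on(73): voice 4 is free -> assigned | voices=[66 75 87 64 73]
Op 6: note_on(84): all voices busy, STEAL voice 0 (pitch 66, oldest) -> assign | voices=[84 75 87 64 73]
Op 7: note_on(74): all voices busy, STEAL voice 1 (pitch 75, oldest) -> assign | voices=[84 74 87 64 73]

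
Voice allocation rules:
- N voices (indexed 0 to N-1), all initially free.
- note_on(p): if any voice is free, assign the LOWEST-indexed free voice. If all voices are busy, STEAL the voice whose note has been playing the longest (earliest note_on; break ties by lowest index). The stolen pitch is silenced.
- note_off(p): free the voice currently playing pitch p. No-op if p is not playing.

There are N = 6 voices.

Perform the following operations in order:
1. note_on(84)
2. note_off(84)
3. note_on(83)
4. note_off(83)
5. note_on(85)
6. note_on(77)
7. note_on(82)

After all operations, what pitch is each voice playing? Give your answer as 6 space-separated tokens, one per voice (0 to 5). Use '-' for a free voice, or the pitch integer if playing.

Op 1: note_on(84): voice 0 is free -> assigned | voices=[84 - - - - -]
Op 2: note_off(84): free voice 0 | voices=[- - - - - -]
Op 3: note_on(83): voice 0 is free -> assigned | voices=[83 - - - - -]
Op 4: note_off(83): free voice 0 | voices=[- - - - - -]
Op 5: note_on(85): voice 0 is free -> assigned | voices=[85 - - - - -]
Op 6: note_on(77): voice 1 is free -> assigned | voices=[85 77 - - - -]
Op 7: note_on(82): voice 2 is free -> assigned | voices=[85 77 82 - - -]

Answer: 85 77 82 - - -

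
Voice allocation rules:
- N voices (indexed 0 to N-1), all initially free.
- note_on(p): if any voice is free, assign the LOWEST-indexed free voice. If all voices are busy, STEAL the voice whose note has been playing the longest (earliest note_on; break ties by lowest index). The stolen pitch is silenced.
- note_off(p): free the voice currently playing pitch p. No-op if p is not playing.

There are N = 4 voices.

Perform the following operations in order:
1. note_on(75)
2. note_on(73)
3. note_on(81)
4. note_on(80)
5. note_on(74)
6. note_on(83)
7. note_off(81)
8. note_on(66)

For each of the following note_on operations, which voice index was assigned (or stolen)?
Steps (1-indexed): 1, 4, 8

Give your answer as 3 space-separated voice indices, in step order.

Answer: 0 3 2

Derivation:
Op 1: note_on(75): voice 0 is free -> assigned | voices=[75 - - -]
Op 2: note_on(73): voice 1 is free -> assigned | voices=[75 73 - -]
Op 3: note_on(81): voice 2 is free -> assigned | voices=[75 73 81 -]
Op 4: note_on(80): voice 3 is free -> assigned | voices=[75 73 81 80]
Op 5: note_on(74): all voices busy, STEAL voice 0 (pitch 75, oldest) -> assign | voices=[74 73 81 80]
Op 6: note_on(83): all voices busy, STEAL voice 1 (pitch 73, oldest) -> assign | voices=[74 83 81 80]
Op 7: note_off(81): free voice 2 | voices=[74 83 - 80]
Op 8: note_on(66): voice 2 is free -> assigned | voices=[74 83 66 80]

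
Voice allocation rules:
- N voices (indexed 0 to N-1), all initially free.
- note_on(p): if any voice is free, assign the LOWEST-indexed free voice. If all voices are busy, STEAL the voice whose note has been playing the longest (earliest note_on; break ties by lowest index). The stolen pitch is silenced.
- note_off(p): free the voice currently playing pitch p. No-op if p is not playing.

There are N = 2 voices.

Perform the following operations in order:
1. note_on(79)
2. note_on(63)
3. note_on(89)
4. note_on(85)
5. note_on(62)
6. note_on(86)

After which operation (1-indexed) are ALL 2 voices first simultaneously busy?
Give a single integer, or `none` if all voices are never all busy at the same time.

Answer: 2

Derivation:
Op 1: note_on(79): voice 0 is free -> assigned | voices=[79 -]
Op 2: note_on(63): voice 1 is free -> assigned | voices=[79 63]
Op 3: note_on(89): all voices busy, STEAL voice 0 (pitch 79, oldest) -> assign | voices=[89 63]
Op 4: note_on(85): all voices busy, STEAL voice 1 (pitch 63, oldest) -> assign | voices=[89 85]
Op 5: note_on(62): all voices busy, STEAL voice 0 (pitch 89, oldest) -> assign | voices=[62 85]
Op 6: note_on(86): all voices busy, STEAL voice 1 (pitch 85, oldest) -> assign | voices=[62 86]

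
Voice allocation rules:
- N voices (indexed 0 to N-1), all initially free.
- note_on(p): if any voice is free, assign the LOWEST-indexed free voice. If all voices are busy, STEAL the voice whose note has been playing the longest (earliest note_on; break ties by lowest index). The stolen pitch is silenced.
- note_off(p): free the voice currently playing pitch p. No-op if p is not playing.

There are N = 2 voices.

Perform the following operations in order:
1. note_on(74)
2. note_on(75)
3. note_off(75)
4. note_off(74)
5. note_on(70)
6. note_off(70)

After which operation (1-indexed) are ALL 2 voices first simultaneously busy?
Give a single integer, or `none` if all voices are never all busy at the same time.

Op 1: note_on(74): voice 0 is free -> assigned | voices=[74 -]
Op 2: note_on(75): voice 1 is free -> assigned | voices=[74 75]
Op 3: note_off(75): free voice 1 | voices=[74 -]
Op 4: note_off(74): free voice 0 | voices=[- -]
Op 5: note_on(70): voice 0 is free -> assigned | voices=[70 -]
Op 6: note_off(70): free voice 0 | voices=[- -]

Answer: 2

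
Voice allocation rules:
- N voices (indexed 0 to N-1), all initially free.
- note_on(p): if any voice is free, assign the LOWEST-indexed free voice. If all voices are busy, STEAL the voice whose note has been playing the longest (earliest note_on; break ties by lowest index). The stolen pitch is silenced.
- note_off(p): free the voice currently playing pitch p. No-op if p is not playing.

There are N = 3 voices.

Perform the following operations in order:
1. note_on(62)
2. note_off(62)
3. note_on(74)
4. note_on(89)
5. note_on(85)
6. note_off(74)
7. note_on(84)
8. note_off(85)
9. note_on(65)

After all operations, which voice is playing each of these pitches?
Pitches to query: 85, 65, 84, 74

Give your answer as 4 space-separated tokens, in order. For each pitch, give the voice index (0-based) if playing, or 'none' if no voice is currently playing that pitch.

Op 1: note_on(62): voice 0 is free -> assigned | voices=[62 - -]
Op 2: note_off(62): free voice 0 | voices=[- - -]
Op 3: note_on(74): voice 0 is free -> assigned | voices=[74 - -]
Op 4: note_on(89): voice 1 is free -> assigned | voices=[74 89 -]
Op 5: note_on(85): voice 2 is free -> assigned | voices=[74 89 85]
Op 6: note_off(74): free voice 0 | voices=[- 89 85]
Op 7: note_on(84): voice 0 is free -> assigned | voices=[84 89 85]
Op 8: note_off(85): free voice 2 | voices=[84 89 -]
Op 9: note_on(65): voice 2 is free -> assigned | voices=[84 89 65]

Answer: none 2 0 none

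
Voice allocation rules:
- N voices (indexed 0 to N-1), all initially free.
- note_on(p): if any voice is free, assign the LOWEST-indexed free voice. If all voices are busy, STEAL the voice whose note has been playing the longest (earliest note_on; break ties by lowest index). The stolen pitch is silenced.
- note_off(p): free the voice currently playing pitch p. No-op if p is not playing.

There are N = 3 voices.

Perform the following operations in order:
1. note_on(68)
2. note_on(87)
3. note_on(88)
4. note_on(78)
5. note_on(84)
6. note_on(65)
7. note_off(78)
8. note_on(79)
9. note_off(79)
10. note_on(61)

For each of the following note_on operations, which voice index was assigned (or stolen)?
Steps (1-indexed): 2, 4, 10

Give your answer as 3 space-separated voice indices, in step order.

Answer: 1 0 0

Derivation:
Op 1: note_on(68): voice 0 is free -> assigned | voices=[68 - -]
Op 2: note_on(87): voice 1 is free -> assigned | voices=[68 87 -]
Op 3: note_on(88): voice 2 is free -> assigned | voices=[68 87 88]
Op 4: note_on(78): all voices busy, STEAL voice 0 (pitch 68, oldest) -> assign | voices=[78 87 88]
Op 5: note_on(84): all voices busy, STEAL voice 1 (pitch 87, oldest) -> assign | voices=[78 84 88]
Op 6: note_on(65): all voices busy, STEAL voice 2 (pitch 88, oldest) -> assign | voices=[78 84 65]
Op 7: note_off(78): free voice 0 | voices=[- 84 65]
Op 8: note_on(79): voice 0 is free -> assigned | voices=[79 84 65]
Op 9: note_off(79): free voice 0 | voices=[- 84 65]
Op 10: note_on(61): voice 0 is free -> assigned | voices=[61 84 65]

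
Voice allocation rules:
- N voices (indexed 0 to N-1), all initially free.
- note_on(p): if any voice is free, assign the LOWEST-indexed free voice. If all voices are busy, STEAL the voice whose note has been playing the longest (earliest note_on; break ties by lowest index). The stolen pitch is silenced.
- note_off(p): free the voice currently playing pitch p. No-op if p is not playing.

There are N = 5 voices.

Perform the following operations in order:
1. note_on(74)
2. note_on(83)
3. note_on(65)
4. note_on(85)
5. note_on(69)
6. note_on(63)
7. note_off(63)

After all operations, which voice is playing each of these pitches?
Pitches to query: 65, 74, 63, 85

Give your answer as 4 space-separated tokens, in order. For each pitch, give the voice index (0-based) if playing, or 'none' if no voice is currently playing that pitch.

Answer: 2 none none 3

Derivation:
Op 1: note_on(74): voice 0 is free -> assigned | voices=[74 - - - -]
Op 2: note_on(83): voice 1 is free -> assigned | voices=[74 83 - - -]
Op 3: note_on(65): voice 2 is free -> assigned | voices=[74 83 65 - -]
Op 4: note_on(85): voice 3 is free -> assigned | voices=[74 83 65 85 -]
Op 5: note_on(69): voice 4 is free -> assigned | voices=[74 83 65 85 69]
Op 6: note_on(63): all voices busy, STEAL voice 0 (pitch 74, oldest) -> assign | voices=[63 83 65 85 69]
Op 7: note_off(63): free voice 0 | voices=[- 83 65 85 69]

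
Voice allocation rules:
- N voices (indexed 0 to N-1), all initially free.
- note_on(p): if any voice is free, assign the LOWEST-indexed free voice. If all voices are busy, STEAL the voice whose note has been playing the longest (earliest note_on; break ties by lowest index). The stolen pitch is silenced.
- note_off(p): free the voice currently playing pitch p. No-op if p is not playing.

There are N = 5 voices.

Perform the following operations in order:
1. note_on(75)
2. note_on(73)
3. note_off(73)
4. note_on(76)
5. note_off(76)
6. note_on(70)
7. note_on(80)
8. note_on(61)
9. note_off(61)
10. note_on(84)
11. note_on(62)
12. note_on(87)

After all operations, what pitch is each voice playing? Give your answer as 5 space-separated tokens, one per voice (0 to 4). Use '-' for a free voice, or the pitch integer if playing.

Op 1: note_on(75): voice 0 is free -> assigned | voices=[75 - - - -]
Op 2: note_on(73): voice 1 is free -> assigned | voices=[75 73 - - -]
Op 3: note_off(73): free voice 1 | voices=[75 - - - -]
Op 4: note_on(76): voice 1 is free -> assigned | voices=[75 76 - - -]
Op 5: note_off(76): free voice 1 | voices=[75 - - - -]
Op 6: note_on(70): voice 1 is free -> assigned | voices=[75 70 - - -]
Op 7: note_on(80): voice 2 is free -> assigned | voices=[75 70 80 - -]
Op 8: note_on(61): voice 3 is free -> assigned | voices=[75 70 80 61 -]
Op 9: note_off(61): free voice 3 | voices=[75 70 80 - -]
Op 10: note_on(84): voice 3 is free -> assigned | voices=[75 70 80 84 -]
Op 11: note_on(62): voice 4 is free -> assigned | voices=[75 70 80 84 62]
Op 12: note_on(87): all voices busy, STEAL voice 0 (pitch 75, oldest) -> assign | voices=[87 70 80 84 62]

Answer: 87 70 80 84 62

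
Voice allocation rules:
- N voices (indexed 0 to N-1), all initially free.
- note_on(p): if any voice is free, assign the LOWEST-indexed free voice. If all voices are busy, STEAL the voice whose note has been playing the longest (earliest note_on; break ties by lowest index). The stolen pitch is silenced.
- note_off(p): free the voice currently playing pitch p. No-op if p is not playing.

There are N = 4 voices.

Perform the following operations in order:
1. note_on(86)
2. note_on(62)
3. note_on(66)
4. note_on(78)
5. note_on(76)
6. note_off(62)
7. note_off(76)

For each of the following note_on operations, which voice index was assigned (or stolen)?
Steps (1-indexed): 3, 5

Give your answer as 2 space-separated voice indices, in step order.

Op 1: note_on(86): voice 0 is free -> assigned | voices=[86 - - -]
Op 2: note_on(62): voice 1 is free -> assigned | voices=[86 62 - -]
Op 3: note_on(66): voice 2 is free -> assigned | voices=[86 62 66 -]
Op 4: note_on(78): voice 3 is free -> assigned | voices=[86 62 66 78]
Op 5: note_on(76): all voices busy, STEAL voice 0 (pitch 86, oldest) -> assign | voices=[76 62 66 78]
Op 6: note_off(62): free voice 1 | voices=[76 - 66 78]
Op 7: note_off(76): free voice 0 | voices=[- - 66 78]

Answer: 2 0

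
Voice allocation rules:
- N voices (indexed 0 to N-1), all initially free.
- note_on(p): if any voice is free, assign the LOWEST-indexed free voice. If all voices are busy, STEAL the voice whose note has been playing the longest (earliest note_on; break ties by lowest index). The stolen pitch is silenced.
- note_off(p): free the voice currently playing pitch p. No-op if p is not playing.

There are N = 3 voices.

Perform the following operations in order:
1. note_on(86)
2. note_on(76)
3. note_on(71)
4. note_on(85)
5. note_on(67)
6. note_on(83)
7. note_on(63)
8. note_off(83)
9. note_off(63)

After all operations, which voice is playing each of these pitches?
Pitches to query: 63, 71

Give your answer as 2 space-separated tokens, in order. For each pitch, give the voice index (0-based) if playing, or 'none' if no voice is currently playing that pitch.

Answer: none none

Derivation:
Op 1: note_on(86): voice 0 is free -> assigned | voices=[86 - -]
Op 2: note_on(76): voice 1 is free -> assigned | voices=[86 76 -]
Op 3: note_on(71): voice 2 is free -> assigned | voices=[86 76 71]
Op 4: note_on(85): all voices busy, STEAL voice 0 (pitch 86, oldest) -> assign | voices=[85 76 71]
Op 5: note_on(67): all voices busy, STEAL voice 1 (pitch 76, oldest) -> assign | voices=[85 67 71]
Op 6: note_on(83): all voices busy, STEAL voice 2 (pitch 71, oldest) -> assign | voices=[85 67 83]
Op 7: note_on(63): all voices busy, STEAL voice 0 (pitch 85, oldest) -> assign | voices=[63 67 83]
Op 8: note_off(83): free voice 2 | voices=[63 67 -]
Op 9: note_off(63): free voice 0 | voices=[- 67 -]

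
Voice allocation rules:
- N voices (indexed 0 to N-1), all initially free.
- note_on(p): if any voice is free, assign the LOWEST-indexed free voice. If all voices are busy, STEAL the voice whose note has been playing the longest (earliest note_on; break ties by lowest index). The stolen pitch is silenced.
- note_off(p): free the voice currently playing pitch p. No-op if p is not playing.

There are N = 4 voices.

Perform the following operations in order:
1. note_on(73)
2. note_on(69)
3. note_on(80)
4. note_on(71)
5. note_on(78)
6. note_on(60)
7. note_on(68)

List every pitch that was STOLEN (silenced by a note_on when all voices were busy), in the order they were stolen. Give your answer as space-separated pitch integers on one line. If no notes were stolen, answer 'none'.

Answer: 73 69 80

Derivation:
Op 1: note_on(73): voice 0 is free -> assigned | voices=[73 - - -]
Op 2: note_on(69): voice 1 is free -> assigned | voices=[73 69 - -]
Op 3: note_on(80): voice 2 is free -> assigned | voices=[73 69 80 -]
Op 4: note_on(71): voice 3 is free -> assigned | voices=[73 69 80 71]
Op 5: note_on(78): all voices busy, STEAL voice 0 (pitch 73, oldest) -> assign | voices=[78 69 80 71]
Op 6: note_on(60): all voices busy, STEAL voice 1 (pitch 69, oldest) -> assign | voices=[78 60 80 71]
Op 7: note_on(68): all voices busy, STEAL voice 2 (pitch 80, oldest) -> assign | voices=[78 60 68 71]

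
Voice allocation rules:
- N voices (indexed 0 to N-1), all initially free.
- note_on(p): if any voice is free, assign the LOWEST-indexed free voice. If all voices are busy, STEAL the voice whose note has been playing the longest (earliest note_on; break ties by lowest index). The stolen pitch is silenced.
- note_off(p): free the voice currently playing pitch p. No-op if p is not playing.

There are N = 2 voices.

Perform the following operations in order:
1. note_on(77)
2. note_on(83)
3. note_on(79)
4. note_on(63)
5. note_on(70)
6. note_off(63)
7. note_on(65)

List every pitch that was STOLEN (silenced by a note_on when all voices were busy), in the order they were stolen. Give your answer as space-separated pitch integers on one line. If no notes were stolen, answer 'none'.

Op 1: note_on(77): voice 0 is free -> assigned | voices=[77 -]
Op 2: note_on(83): voice 1 is free -> assigned | voices=[77 83]
Op 3: note_on(79): all voices busy, STEAL voice 0 (pitch 77, oldest) -> assign | voices=[79 83]
Op 4: note_on(63): all voices busy, STEAL voice 1 (pitch 83, oldest) -> assign | voices=[79 63]
Op 5: note_on(70): all voices busy, STEAL voice 0 (pitch 79, oldest) -> assign | voices=[70 63]
Op 6: note_off(63): free voice 1 | voices=[70 -]
Op 7: note_on(65): voice 1 is free -> assigned | voices=[70 65]

Answer: 77 83 79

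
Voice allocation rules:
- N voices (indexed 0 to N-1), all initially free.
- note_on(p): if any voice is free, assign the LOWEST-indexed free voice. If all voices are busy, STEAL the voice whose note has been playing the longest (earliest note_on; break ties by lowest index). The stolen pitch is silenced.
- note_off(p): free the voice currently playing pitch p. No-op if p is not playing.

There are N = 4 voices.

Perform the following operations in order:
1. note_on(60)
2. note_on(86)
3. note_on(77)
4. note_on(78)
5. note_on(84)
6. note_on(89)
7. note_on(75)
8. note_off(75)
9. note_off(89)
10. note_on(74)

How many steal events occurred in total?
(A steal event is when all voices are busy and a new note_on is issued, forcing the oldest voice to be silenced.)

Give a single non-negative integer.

Op 1: note_on(60): voice 0 is free -> assigned | voices=[60 - - -]
Op 2: note_on(86): voice 1 is free -> assigned | voices=[60 86 - -]
Op 3: note_on(77): voice 2 is free -> assigned | voices=[60 86 77 -]
Op 4: note_on(78): voice 3 is free -> assigned | voices=[60 86 77 78]
Op 5: note_on(84): all voices busy, STEAL voice 0 (pitch 60, oldest) -> assign | voices=[84 86 77 78]
Op 6: note_on(89): all voices busy, STEAL voice 1 (pitch 86, oldest) -> assign | voices=[84 89 77 78]
Op 7: note_on(75): all voices busy, STEAL voice 2 (pitch 77, oldest) -> assign | voices=[84 89 75 78]
Op 8: note_off(75): free voice 2 | voices=[84 89 - 78]
Op 9: note_off(89): free voice 1 | voices=[84 - - 78]
Op 10: note_on(74): voice 1 is free -> assigned | voices=[84 74 - 78]

Answer: 3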